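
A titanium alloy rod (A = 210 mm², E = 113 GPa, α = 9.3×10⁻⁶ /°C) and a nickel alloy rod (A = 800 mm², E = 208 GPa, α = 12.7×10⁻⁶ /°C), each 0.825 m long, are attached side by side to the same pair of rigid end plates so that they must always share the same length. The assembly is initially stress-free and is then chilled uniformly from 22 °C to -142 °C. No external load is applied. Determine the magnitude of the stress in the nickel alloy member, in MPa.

The nickel alloy has the larger α, so on cooling it would change length more than the titanium alloy if both were free. The rigid plates force a common final length, so the nickel alloy is put into tension and the titanium alloy into compression, with equal and opposite forces P (no external load).
Setting the final lengths equal and cancelling L: (α₁ − α₂)ΔT = P/(A₁E₁) + P/(A₂E₂).
|α₁ − α₂|·ΔT = 3.4×10⁻⁶ × 164 = 0.0005576.
1/(A₁E₁) + 1/(A₂E₂) = 1/(210×113×10³) + 1/(800×208×10³) = 4.815×10⁻⁸ N⁻¹.
P = 0.0005576 / 4.815×10⁻⁸ = 11580 N = 11.58 kN.
σ_{nickel alloy} = P/A₂ = 11580/800 = 14.48 MPa, tensile.

σ ≈ 14.5 MPa (tensile)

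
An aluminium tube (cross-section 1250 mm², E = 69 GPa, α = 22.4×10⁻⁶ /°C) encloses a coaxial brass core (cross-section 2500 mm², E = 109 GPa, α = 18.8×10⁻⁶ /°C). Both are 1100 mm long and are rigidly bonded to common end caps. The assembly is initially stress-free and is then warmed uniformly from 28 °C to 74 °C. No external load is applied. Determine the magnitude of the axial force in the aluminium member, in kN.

P ≈ 10.8 kN (compressive in the aluminium)

Both members must finish at the same length. With the larger α, the aluminium tends to over-expand; the plates restrain it, putting the aluminium in compression and the brass in tension. With no external load the two internal forces are equal and opposite, magnitude P.
Equating the net (thermal + elastic) strains gives |α₁ − α₂|·ΔT = P·[1/(A₁E₁) + 1/(A₂E₂)].
|α₁ − α₂|·ΔT = 3.6×10⁻⁶ × 46 = 0.0001656.
1/(A₁E₁) + 1/(A₂E₂) = 1/(1250×69×10³) + 1/(2500×109×10³) = 1.526×10⁻⁸ N⁻¹.
P = 0.0001656 / 1.526×10⁻⁸ = 10850 N = 10.85 kN.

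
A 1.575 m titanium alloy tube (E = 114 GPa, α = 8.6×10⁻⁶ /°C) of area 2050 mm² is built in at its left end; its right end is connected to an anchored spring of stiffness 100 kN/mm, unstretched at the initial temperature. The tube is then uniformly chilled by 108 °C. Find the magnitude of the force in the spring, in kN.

If the spring were absent the tube would shorten by αΔT L = 8.6×10⁻⁶ × 108 × 1575 = 1.463 mm.
With a force P in the spring, the elastic change of the tube is PL/(AE) and that of the spring is P/k; compatibility requires their sum to equal δ_free.
So P = δ_free / [L/(AE) + 1/k] = 1.463 / [ 1575/(2050×114×10³) + 1/(100×10³) ].
P = 1.463 / 1.674×10⁻⁵ = 87390 N.

P ≈ 87.4 kN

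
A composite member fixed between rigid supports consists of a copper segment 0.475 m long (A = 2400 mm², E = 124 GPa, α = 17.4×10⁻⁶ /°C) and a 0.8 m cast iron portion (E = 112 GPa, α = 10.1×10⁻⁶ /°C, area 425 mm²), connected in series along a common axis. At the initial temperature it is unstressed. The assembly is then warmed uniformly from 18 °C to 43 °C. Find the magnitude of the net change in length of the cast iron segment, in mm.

|ΔL| ≈ 0.171 mm

With the walls removed the bar would change length by δ_free = Σ αᵢΔT Lᵢ = 17.4×10⁻⁶×25×475 + 10.1×10⁻⁶×25×800 = 0.4086 mm.
The walls prevent any net length change, so an axial force P (same in every segment) develops. Compatibility: P · Σ Lᵢ/(AᵢEᵢ) = δ_free.
Σ Lᵢ/(AᵢEᵢ) = 475/(2400×124×10³) + 800/(425×112×10³) = 1.84×10⁻⁵ mm/N.
P = 0.4086 / 1.84×10⁻⁵ = 22200 N = 22.2 kN, compressive.
For the cast iron segment, free thermal change = 10.1×10⁻⁶×25×800 = 0.202 mm and elastic change from P = 22200×800/(425×112×10³) = 0.3732 mm; these oppose, so the net change is 0.171 mm (segment shortens).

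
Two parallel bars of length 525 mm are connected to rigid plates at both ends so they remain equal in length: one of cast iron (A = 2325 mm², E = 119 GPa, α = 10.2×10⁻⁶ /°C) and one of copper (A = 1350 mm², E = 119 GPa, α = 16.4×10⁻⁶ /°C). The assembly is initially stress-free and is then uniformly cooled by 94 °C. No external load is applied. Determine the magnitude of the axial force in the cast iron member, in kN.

P ≈ 59.2 kN (compressive in the cast iron)

Both members must finish at the same length. With the larger α, the copper tends to over-contract; the plates restrain it, putting the copper in tension and the cast iron in compression. With no external load the two internal forces are equal and opposite, magnitude P.
Compatibility of the two members (thermal + elastic change equal): (α₁ − α₂)ΔT = P·[1/(A₁E₁) + 1/(A₂E₂)].
|α₁ − α₂|·ΔT = 6.2×10⁻⁶ × 94 = 0.0005828.
1/(A₁E₁) + 1/(A₂E₂) = 1/(2325×119×10³) + 1/(1350×119×10³) = 9.839×10⁻⁹ N⁻¹.
P = 0.0005828 / 9.839×10⁻⁹ = 59230 N = 59.23 kN.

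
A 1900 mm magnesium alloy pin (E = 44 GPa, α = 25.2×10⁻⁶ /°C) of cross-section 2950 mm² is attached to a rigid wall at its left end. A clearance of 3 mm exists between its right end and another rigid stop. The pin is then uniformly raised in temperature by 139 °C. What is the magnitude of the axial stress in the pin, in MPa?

Free thermal elongation = αΔT L = 25.2×10⁻⁶ × 139 × 1900 = 6.655 mm.
This exceeds the 3 mm gap, so the wall pushes back. The portion of expansion that must be recovered elastically is δ_free − gap = 6.655 − 3 = 3.655 mm.
So σ = E(δ_free − g)/L = 44×10³ × 3.655/1900 = 84.65 MPa.

σ ≈ 84.6 MPa (compressive)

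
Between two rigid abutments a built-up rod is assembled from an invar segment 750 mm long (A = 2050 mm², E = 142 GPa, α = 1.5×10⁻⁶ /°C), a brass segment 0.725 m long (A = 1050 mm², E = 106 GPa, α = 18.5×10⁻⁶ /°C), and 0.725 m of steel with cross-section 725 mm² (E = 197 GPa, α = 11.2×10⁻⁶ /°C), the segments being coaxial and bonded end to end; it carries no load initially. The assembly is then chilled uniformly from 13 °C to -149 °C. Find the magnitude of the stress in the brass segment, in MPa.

σ ≈ 247 MPa (tensile)

Free thermal contraction of the whole bar: Σ αᵢΔT Lᵢ = 1.5×10⁻⁶×162×750 + 18.5×10⁻⁶×162×725 + 11.2×10⁻⁶×162×725 = 3.671 mm.
Since the ends are fixed, an axial force P builds up, equal in every segment, with P · Σ Lᵢ/(AᵢEᵢ) = δ_free.
Σ Lᵢ/(AᵢEᵢ) = 750/(2050×142×10³) + 725/(1050×106×10³) + 725/(725×197×10³) = 1.417×10⁻⁵ mm/N.
So P = 3.671 / 1.417×10⁻⁵ = 259.1 kN, tensile.
σ_{brass} = P / A = 259100 / 1050 = 246.8 MPa.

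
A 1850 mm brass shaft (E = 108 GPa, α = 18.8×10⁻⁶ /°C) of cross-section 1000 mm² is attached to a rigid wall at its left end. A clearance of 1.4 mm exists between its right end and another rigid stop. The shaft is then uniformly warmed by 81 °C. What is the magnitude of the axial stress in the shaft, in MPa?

Free thermal elongation = αΔT L = 18.8×10⁻⁶ × 81 × 1850 = 2.817 mm.
This exceeds the 1.4 mm gap, so the wall pushes back. The portion of expansion that must be recovered elastically is δ_free − gap = 2.817 − 1.4 = 1.417 mm.
That suppressed elongation corresponds to σ = E·Δ/L = 108×10³ × 1.417/1850 = 82.73 MPa.

σ ≈ 82.7 MPa (compressive)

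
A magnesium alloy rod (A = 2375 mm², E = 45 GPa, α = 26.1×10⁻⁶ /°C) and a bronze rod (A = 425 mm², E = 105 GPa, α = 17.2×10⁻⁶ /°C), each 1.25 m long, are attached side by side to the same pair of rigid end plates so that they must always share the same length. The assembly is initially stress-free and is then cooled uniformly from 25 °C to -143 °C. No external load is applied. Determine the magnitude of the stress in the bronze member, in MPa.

The magnesium alloy has the larger α, so on cooling it would change length more than the bronze if both were free. The rigid plates force a common final length, so the magnesium alloy is put into tension and the bronze into compression, with equal and opposite forces P (no external load).
Equating the net (thermal + elastic) strains gives |α₁ − α₂|·ΔT = P·[1/(A₁E₁) + 1/(A₂E₂)].
|α₁ − α₂|·ΔT = 8.9×10⁻⁶ × 168 = 0.001495.
1/(A₁E₁) + 1/(A₂E₂) = 1/(2375×45×10³) + 1/(425×105×10³) = 3.177×10⁻⁸ N⁻¹.
P = 0.001495 / 3.177×10⁻⁸ = 47070 N = 47.07 kN.
σ_{bronze} = P/A₂ = 47070/425 = 110.8 MPa, compressive.

σ ≈ 111 MPa (compressive)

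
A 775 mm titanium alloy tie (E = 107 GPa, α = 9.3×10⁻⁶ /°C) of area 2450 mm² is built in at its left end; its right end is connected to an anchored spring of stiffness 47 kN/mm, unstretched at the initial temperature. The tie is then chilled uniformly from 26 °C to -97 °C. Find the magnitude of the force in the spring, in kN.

P ≈ 36.6 kN

If the spring were absent the tie would shorten by αΔT L = 9.3×10⁻⁶ × 123 × 775 = 0.8865 mm.
Let P be the tensile force in the spring. The tie extends elastically by PL/(AE) and the spring stretches by P/k; together these equal δ_free.
P [ L/(AE) + 1/k ] = δ_free → P [ 775/(2450×107×10³) + 1/(47×10³) ] = 0.8865.
P = 0.8865 / 2.423×10⁻⁵ = 36580 N.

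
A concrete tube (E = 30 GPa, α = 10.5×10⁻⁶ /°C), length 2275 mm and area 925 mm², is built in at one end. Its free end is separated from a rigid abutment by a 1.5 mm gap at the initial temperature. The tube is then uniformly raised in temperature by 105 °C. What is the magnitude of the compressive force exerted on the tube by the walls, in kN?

If the wall were absent the tube would grow by αΔT L = 10.5×10⁻⁶ × 105 × 2275 = 2.508 mm.
This exceeds the 1.5 mm gap, so the wall pushes back. The portion of expansion that must be recovered elastically is δ_free − gap = 2.508 − 1.5 = 1.008 mm.
So σ = E(δ_free − g)/L = 30×10³ × 1.008/2275 = 13.29 MPa.
Force on the wall = σA = 13.29 × 925 mm² = 12.3 kN.

P ≈ 12.3 kN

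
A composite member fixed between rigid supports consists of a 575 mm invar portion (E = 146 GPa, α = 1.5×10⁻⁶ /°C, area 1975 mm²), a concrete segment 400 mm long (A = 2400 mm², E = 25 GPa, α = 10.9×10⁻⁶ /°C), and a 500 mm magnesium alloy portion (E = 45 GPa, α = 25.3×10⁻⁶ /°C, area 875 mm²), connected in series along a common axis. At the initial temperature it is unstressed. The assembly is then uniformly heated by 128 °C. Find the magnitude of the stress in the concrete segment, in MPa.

σ ≈ 44.6 MPa (compressive)

With the walls removed the bar would change length by δ_free = Σ αᵢΔT Lᵢ = 1.5×10⁻⁶×128×575 + 10.9×10⁻⁶×128×400 + 25.3×10⁻⁶×128×500 = 2.288 mm.
Since the ends are fixed, an axial force P builds up, equal in every segment, with P · Σ Lᵢ/(AᵢEᵢ) = δ_free.
Σ Lᵢ/(AᵢEᵢ) = 575/(1975×146×10³) + 400/(2400×25×10³) + 500/(875×45×10³) = 2.136×10⁻⁵ mm/N.
P = 2.288 / 2.136×10⁻⁵ = 107100 N = 107.1 kN, compressive.
σ_{concrete} = P / A = 107100 / 2400 = 44.63 MPa.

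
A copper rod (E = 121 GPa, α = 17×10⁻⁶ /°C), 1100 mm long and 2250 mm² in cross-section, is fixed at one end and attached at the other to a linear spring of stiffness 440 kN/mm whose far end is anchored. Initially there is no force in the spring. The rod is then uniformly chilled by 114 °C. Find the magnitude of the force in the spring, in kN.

If the spring were absent the rod would shorten by αΔT L = 17×10⁻⁶ × 114 × 1100 = 2.132 mm.
With a force P in the spring, the elastic change of the rod is PL/(AE) and that of the spring is P/k; compatibility requires their sum to equal δ_free.
P [ L/(AE) + 1/k ] = δ_free → P [ 1100/(2250×121×10³) + 1/(440×10³) ] = 2.132.
P = 2.132 / 6.313×10⁻⁶ = 337700 N.

P ≈ 338 kN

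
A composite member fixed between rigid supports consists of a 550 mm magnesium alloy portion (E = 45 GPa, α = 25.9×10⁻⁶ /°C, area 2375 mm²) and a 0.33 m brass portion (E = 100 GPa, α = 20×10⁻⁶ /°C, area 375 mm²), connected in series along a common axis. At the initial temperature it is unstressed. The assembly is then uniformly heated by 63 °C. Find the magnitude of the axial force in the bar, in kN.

P ≈ 94.2 kN (compressive)

With the walls removed the bar would change length by δ_free = Σ αᵢΔT Lᵢ = 25.9×10⁻⁶×63×550 + 20×10⁻⁶×63×330 = 1.313 mm.
The rigid supports impose zero overall length change; the single axial force P common to all segments must satisfy P Σ Lᵢ/(AᵢEᵢ) = δ_free.
The series flexibility is Σ Lᵢ/(AᵢEᵢ) = 550/(2375×45×10³) + 330/(375×100×10³) = 1.395×10⁻⁵ mm/N.
P = 1.313 / 1.395×10⁻⁵ = 94160 N = 94.16 kN, compressive.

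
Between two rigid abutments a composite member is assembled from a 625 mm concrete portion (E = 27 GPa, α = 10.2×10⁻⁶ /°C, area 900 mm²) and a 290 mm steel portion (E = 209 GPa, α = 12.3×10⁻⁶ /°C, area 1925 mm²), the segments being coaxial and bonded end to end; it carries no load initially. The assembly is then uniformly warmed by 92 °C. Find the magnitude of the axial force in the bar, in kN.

Free thermal expansion of the whole bar: Σ αᵢΔT Lᵢ = 10.2×10⁻⁶×92×625 + 12.3×10⁻⁶×92×290 = 0.9147 mm.
The walls prevent any net length change, so an axial force P (same in every segment) develops. Compatibility: P · Σ Lᵢ/(AᵢEᵢ) = δ_free.
The series flexibility is Σ Lᵢ/(AᵢEᵢ) = 625/(900×27×10³) + 290/(1925×209×10³) = 2.644×10⁻⁵ mm/N.
P = 0.9147 / 2.644×10⁻⁵ = 34590 N = 34.59 kN, compressive.

P ≈ 34.6 kN (compressive)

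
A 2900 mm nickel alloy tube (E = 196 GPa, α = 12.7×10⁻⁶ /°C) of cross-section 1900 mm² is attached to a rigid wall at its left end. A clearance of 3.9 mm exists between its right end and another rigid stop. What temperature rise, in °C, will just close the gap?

ΔT ≈ 106 °C

Contact occurs when the free expansion equals the gap: αΔT L = 3.9 mm.
ΔT = 3.9 / (12.7×10⁻⁶ × 2900) = 105.9 °C.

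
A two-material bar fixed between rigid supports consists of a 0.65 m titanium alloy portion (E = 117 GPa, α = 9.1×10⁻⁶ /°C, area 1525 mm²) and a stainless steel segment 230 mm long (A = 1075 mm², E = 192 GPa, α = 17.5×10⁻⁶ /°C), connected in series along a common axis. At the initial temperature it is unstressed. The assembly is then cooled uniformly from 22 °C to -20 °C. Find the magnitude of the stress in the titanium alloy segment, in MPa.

σ ≈ 57.5 MPa (tensile)

With the walls removed the bar would change length by δ_free = Σ αᵢΔT Lᵢ = 9.1×10⁻⁶×42×650 + 17.5×10⁻⁶×42×230 = 0.4175 mm.
The walls prevent any net length change, so an axial force P (same in every segment) develops. Compatibility: P · Σ Lᵢ/(AᵢEᵢ) = δ_free.
Σ Lᵢ/(AᵢEᵢ) = 650/(1525×117×10³) + 230/(1075×192×10³) = 4.757×10⁻⁶ mm/N.
P = 0.4175 / 4.757×10⁻⁶ = 87760 N = 87.76 kN, tensile.
σ_{titanium alloy} = P / A = 87760 / 1525 = 57.54 MPa.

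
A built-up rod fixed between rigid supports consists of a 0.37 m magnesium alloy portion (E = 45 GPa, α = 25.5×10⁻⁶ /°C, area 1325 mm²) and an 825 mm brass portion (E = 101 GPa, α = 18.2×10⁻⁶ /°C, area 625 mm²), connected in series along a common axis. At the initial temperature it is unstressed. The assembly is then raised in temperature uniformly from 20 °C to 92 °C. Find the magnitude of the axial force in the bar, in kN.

Free thermal expansion of the whole bar: Σ αᵢΔT Lᵢ = 25.5×10⁻⁶×72×370 + 18.2×10⁻⁶×72×825 = 1.76 mm.
The rigid supports impose zero overall length change; the single axial force P common to all segments must satisfy P Σ Lᵢ/(AᵢEᵢ) = δ_free.
Σ Lᵢ/(AᵢEᵢ) = 370/(1325×45×10³) + 825/(625×101×10³) = 1.927×10⁻⁵ mm/N.
P = 1.76 / 1.927×10⁻⁵ = 91330 N = 91.33 kN, compressive.

P ≈ 91.3 kN (compressive)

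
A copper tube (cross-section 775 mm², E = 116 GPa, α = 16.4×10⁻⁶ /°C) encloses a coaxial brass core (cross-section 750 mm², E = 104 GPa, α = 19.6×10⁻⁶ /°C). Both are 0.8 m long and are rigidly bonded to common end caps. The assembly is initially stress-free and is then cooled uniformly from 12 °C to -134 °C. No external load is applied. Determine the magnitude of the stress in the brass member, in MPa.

σ ≈ 26 MPa (tensile)

The brass has the larger α, so on cooling it would change length more than the copper if both were free. The rigid plates force a common final length, so the brass is put into tension and the copper into compression, with equal and opposite forces P (no external load).
Compatibility of the two members (thermal + elastic change equal): (α₁ − α₂)ΔT = P·[1/(A₁E₁) + 1/(A₂E₂)].
|α₁ − α₂|·ΔT = 3.2×10⁻⁶ × 146 = 0.0004672.
1/(A₁E₁) + 1/(A₂E₂) = 1/(775×116×10³) + 1/(750×104×10³) = 2.394×10⁻⁸ N⁻¹.
So P = 0.0004672 / 2.394×10⁻⁸ = 19.51 kN.
σ_{brass} = P/A₂ = 19510/750 = 26.02 MPa, tensile.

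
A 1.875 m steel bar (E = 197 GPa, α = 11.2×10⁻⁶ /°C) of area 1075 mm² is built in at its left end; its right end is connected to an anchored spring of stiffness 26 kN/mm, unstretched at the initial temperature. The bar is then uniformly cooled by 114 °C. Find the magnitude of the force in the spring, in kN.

P ≈ 50.6 kN

If the spring were absent the bar would shorten by αΔT L = 11.2×10⁻⁶ × 114 × 1875 = 2.394 mm.
With a force P in the spring, the elastic change of the bar is PL/(AE) and that of the spring is P/k; compatibility requires their sum to equal δ_free.
P [ L/(AE) + 1/k ] = δ_free → P [ 1875/(1075×197×10³) + 1/(26×10³) ] = 2.394.
P = 2.394 / 4.732×10⁻⁵ = 50600 N.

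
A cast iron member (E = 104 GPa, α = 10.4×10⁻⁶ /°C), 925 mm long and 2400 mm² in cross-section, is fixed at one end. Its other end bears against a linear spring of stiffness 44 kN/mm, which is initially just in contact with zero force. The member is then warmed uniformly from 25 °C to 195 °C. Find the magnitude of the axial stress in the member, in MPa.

The unrestrained thermal change is αΔT L = 10.4×10⁻⁶ × 170 × 925 = 1.635 mm.
Let P be the compressive force at the spring. The member shortens elastically by PL/(AE) and the spring compresses by P/k; together these equal δ_free.
So P = δ_free / [L/(AE) + 1/k] = 1.635 / [ 925/(2400×104×10³) + 1/(44×10³) ].
P = 1.635 / 2.643×10⁻⁵ = 61870 N.
σ = P/A = 61870/2400 = 25.78 MPa.

σ ≈ 25.8 MPa (compressive)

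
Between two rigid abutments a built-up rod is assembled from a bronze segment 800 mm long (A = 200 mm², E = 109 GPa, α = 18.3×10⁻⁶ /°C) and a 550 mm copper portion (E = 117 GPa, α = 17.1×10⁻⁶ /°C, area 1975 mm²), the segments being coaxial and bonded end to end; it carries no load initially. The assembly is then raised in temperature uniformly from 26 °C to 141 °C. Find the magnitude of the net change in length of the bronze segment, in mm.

Free thermal expansion of the whole bar: Σ αᵢΔT Lᵢ = 18.3×10⁻⁶×115×800 + 17.1×10⁻⁶×115×550 = 2.765 mm.
Since the ends are fixed, an axial force P builds up, equal in every segment, with P · Σ Lᵢ/(AᵢEᵢ) = δ_free.
The series flexibility is Σ Lᵢ/(AᵢEᵢ) = 800/(200×109×10³) + 550/(1975×117×10³) = 3.908×10⁻⁵ mm/N.
Hence P = δ_free / Σ(L/AE) = 2.765/3.908×10⁻⁵ = 70.76 kN (compressive).
For the bronze segment, free thermal change = 18.3×10⁻⁶×115×800 = 1.684 mm and elastic change from P = 70760×800/(200×109×10³) = 2.597 mm; these oppose, so the net change is 0.913 mm (segment shortens).

|ΔL| ≈ 0.913 mm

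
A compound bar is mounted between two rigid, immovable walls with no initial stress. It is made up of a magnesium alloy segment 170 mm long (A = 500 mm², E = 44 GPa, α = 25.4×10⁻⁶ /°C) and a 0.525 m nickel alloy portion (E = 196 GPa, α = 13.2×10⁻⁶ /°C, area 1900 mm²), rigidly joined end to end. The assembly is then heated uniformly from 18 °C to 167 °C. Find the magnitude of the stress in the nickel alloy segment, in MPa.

Free thermal expansion of the whole bar: Σ αᵢΔT Lᵢ = 25.4×10⁻⁶×149×170 + 13.2×10⁻⁶×149×525 = 1.676 mm.
The rigid supports impose zero overall length change; the single axial force P common to all segments must satisfy P Σ Lᵢ/(AᵢEᵢ) = δ_free.
The series flexibility is Σ Lᵢ/(AᵢEᵢ) = 170/(500×44×10³) + 525/(1900×196×10³) = 9.137×10⁻⁶ mm/N.
Hence P = δ_free / Σ(L/AE) = 1.676/9.137×10⁻⁶ = 183.4 kN (compressive).
σ_{nickel alloy} = P / A = 183400 / 1900 = 96.54 MPa.

σ ≈ 96.5 MPa (compressive)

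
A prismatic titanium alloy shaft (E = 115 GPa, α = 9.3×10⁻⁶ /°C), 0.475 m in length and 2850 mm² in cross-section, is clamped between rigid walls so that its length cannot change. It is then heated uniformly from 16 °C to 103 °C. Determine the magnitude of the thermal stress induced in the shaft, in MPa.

σ ≈ 93 MPa (compressive)

Because both ends are immovable the net strain is zero, and the suppressed thermal strain is αΔT = 9.3×10⁻⁶ × 87 = 809.1×10⁻⁶.
σ = EαΔT = 115×10³ × 9.3×10⁻⁶ × 87 = 93.05 MPa (compressive; the shaft is trying to expand).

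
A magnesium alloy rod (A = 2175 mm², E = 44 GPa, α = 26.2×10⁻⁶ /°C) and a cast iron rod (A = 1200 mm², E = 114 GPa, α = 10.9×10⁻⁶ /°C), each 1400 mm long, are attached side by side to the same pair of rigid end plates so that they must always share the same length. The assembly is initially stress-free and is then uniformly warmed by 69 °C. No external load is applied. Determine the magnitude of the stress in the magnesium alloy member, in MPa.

σ ≈ 27.3 MPa (compressive)

Both members must finish at the same length. With the larger α, the magnesium alloy tends to over-expand; the plates restrain it, putting the magnesium alloy in compression and the cast iron in tension. With no external load the two internal forces are equal and opposite, magnitude P.
Compatibility of the two members (thermal + elastic change equal): (α₁ − α₂)ΔT = P·[1/(A₁E₁) + 1/(A₂E₂)].
|α₁ − α₂|·ΔT = 15.3×10⁻⁶ × 69 = 0.001056.
1/(A₁E₁) + 1/(A₂E₂) = 1/(2175×44×10³) + 1/(1200×114×10³) = 1.776×10⁻⁸ N⁻¹.
So P = 0.001056 / 1.776×10⁻⁸ = 59.45 kN.
σ_{magnesium alloy} = P/A₁ = 59450/2175 = 27.33 MPa, compressive.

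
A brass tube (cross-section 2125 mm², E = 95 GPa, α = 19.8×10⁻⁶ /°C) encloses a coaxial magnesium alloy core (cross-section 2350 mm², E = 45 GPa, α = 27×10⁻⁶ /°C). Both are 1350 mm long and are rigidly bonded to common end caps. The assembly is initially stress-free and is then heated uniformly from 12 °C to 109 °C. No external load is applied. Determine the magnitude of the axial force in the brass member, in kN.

Equilibrium of a rigid end plate with no external load gives equal and opposite internal forces ±P in the two members. Since α_{magnesium alloy} > α_{brass}, heating drives the magnesium alloy into compression and the brass into tension.
Equating the net (thermal + elastic) strains gives |α₁ − α₂|·ΔT = P·[1/(A₁E₁) + 1/(A₂E₂)].
|α₁ − α₂|·ΔT = 7.2×10⁻⁶ × 97 = 0.0006984.
1/(A₁E₁) + 1/(A₂E₂) = 1/(2125×95×10³) + 1/(2350×45×10³) = 1.441×10⁻⁸ N⁻¹.
P = 0.0006984 / 1.441×10⁻⁸ = 48470 N = 48.47 kN.

P ≈ 48.5 kN (tensile in the brass)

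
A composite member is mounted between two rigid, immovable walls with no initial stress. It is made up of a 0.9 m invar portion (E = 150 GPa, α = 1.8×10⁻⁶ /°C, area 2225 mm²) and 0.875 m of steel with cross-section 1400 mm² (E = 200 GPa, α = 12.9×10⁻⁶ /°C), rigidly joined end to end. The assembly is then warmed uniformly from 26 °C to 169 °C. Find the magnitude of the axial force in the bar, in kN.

P ≈ 317 kN (compressive)

If the supports were absent, the total length change would be Σ αᵢΔT Lᵢ = 1.8×10⁻⁶×143×900 + 12.9×10⁻⁶×143×875 = 1.846 mm.
The walls prevent any net length change, so an axial force P (same in every segment) develops. Compatibility: P · Σ Lᵢ/(AᵢEᵢ) = δ_free.
Σ Lᵢ/(AᵢEᵢ) = 900/(2225×150×10³) + 875/(1400×200×10³) = 5.822×10⁻⁶ mm/N.
Hence P = δ_free / Σ(L/AE) = 1.846/5.822×10⁻⁶ = 317.1 kN (compressive).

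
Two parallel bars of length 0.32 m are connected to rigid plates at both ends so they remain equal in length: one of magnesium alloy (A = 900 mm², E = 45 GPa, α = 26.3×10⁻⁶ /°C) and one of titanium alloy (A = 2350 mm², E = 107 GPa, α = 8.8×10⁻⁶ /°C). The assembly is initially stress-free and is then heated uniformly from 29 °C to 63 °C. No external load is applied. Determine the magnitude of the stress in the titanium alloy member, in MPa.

σ ≈ 8.83 MPa (tensile)

The magnesium alloy has the larger α, so on heating it would change length more than the titanium alloy if both were free. The rigid plates force a common final length, so the magnesium alloy is put into compression and the titanium alloy into tension, with equal and opposite forces P (no external load).
Setting the final lengths equal and cancelling L: (α₁ − α₂)ΔT = P/(A₁E₁) + P/(A₂E₂).
|α₁ − α₂|·ΔT = 17.5×10⁻⁶ × 34 = 0.000595.
1/(A₁E₁) + 1/(A₂E₂) = 1/(900×45×10³) + 1/(2350×107×10³) = 2.867×10⁻⁸ N⁻¹.
So P = 0.000595 / 2.867×10⁻⁸ = 20.75 kN.
σ_{titanium alloy} = P/A₂ = 20750/2350 = 8.832 MPa, tensile.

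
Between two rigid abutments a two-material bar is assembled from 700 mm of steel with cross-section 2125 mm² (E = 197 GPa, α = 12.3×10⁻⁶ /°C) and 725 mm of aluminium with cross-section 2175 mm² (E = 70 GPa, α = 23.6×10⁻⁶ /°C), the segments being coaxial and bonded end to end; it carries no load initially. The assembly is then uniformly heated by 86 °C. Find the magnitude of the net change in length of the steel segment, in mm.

Free thermal expansion of the whole bar: Σ αᵢΔT Lᵢ = 12.3×10⁻⁶×86×700 + 23.6×10⁻⁶×86×725 = 2.212 mm.
The rigid supports impose zero overall length change; the single axial force P common to all segments must satisfy P Σ Lᵢ/(AᵢEᵢ) = δ_free.
The series flexibility is Σ Lᵢ/(AᵢEᵢ) = 700/(2125×197×10³) + 725/(2175×70×10³) = 6.434×10⁻⁶ mm/N.
P = 2.212 / 6.434×10⁻⁶ = 343800 N = 343.8 kN, compressive.
For the steel segment, free thermal change = 12.3×10⁻⁶×86×700 = 0.7405 mm and elastic change from P = 343800×700/(2125×197×10³) = 0.5749 mm; these oppose, so the net change is 0.166 mm (segment lengthens).

|ΔL| ≈ 0.166 mm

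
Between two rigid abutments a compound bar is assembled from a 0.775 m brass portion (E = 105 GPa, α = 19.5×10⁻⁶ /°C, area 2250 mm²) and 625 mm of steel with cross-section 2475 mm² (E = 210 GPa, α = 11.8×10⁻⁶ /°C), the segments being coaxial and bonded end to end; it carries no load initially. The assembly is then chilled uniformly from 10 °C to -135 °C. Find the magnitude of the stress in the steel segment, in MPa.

Free thermal contraction of the whole bar: Σ αᵢΔT Lᵢ = 19.5×10⁻⁶×145×775 + 11.8×10⁻⁶×145×625 = 3.261 mm.
The rigid supports impose zero overall length change; the single axial force P common to all segments must satisfy P Σ Lᵢ/(AᵢEᵢ) = δ_free.
Σ Lᵢ/(AᵢEᵢ) = 775/(2250×105×10³) + 625/(2475×210×10³) = 4.483×10⁻⁶ mm/N.
Hence P = δ_free / Σ(L/AE) = 3.261/4.483×10⁻⁶ = 727.4 kN (tensile).
σ_{steel} = P / A = 727400 / 2475 = 293.9 MPa.

σ ≈ 294 MPa (tensile)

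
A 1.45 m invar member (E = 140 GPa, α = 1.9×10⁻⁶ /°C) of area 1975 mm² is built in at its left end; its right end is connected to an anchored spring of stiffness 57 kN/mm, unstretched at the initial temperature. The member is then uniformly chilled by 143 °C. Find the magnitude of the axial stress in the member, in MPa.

Free thermal contraction: δ_free = αΔT L = 1.9×10⁻⁶ × 143 × 1450 = 0.394 mm.
With a force P in the spring, the elastic change of the member is PL/(AE) and that of the spring is P/k; compatibility requires their sum to equal δ_free.
P [ L/(AE) + 1/k ] = δ_free → P [ 1450/(1975×140×10³) + 1/(57×10³) ] = 0.394.
P = 0.394 / 2.279×10⁻⁵ = 17290 N.
σ = P/A = 17290/1975 = 8.754 MPa.

σ ≈ 8.75 MPa (tensile)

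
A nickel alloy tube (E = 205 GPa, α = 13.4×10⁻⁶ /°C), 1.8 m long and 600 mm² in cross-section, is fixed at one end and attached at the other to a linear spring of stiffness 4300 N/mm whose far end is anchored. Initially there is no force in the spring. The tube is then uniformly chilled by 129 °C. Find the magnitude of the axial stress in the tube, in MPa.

σ ≈ 21 MPa (tensile)

If the spring were absent the tube would shorten by αΔT L = 13.4×10⁻⁶ × 129 × 1800 = 3.111 mm.
Let P be the tensile force in the spring. The tube extends elastically by PL/(AE) and the spring stretches by P/k; together these equal δ_free.
P [ L/(AE) + 1/k ] = δ_free → P [ 1800/(600×205×10³) + 1/(4300) ] = 3.111.
P = 3.111 / 0.0002472 = 12590 N.
σ = P/A = 12590/600 = 20.98 MPa.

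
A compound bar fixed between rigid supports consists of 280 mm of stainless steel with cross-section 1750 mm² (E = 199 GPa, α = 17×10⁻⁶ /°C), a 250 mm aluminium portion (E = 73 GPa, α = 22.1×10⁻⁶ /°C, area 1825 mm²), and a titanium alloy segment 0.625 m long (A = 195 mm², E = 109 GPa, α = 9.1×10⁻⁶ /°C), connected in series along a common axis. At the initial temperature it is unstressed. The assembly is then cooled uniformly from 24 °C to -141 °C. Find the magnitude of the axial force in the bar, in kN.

P ≈ 82.1 kN (tensile)

With the walls removed the bar would change length by δ_free = Σ αᵢΔT Lᵢ = 17×10⁻⁶×165×280 + 22.1×10⁻⁶×165×250 + 9.1×10⁻⁶×165×625 = 2.635 mm.
Since the ends are fixed, an axial force P builds up, equal in every segment, with P · Σ Lᵢ/(AᵢEᵢ) = δ_free.
Σ Lᵢ/(AᵢEᵢ) = 280/(1750×199×10³) + 250/(1825×73×10³) + 625/(195×109×10³) = 3.209×10⁻⁵ mm/N.
So P = 2.635 / 3.209×10⁻⁵ = 82.14 kN, tensile.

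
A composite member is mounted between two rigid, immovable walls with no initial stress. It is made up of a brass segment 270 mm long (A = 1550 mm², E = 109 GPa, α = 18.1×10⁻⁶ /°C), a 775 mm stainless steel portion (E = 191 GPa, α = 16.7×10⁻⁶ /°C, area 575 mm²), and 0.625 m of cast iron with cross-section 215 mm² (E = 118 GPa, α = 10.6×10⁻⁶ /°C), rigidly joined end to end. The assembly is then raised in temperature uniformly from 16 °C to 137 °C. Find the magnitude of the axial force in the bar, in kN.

With the walls removed the bar would change length by δ_free = Σ αᵢΔT Lᵢ = 18.1×10⁻⁶×121×270 + 16.7×10⁻⁶×121×775 + 10.6×10⁻⁶×121×625 = 2.959 mm.
The rigid supports impose zero overall length change; the single axial force P common to all segments must satisfy P Σ Lᵢ/(AᵢEᵢ) = δ_free.
Σ Lᵢ/(AᵢEᵢ) = 270/(1550×109×10³) + 775/(575×191×10³) + 625/(215×118×10³) = 3.329×10⁻⁵ mm/N.
P = 2.959 / 3.329×10⁻⁵ = 88880 N = 88.88 kN, compressive.

P ≈ 88.9 kN (compressive)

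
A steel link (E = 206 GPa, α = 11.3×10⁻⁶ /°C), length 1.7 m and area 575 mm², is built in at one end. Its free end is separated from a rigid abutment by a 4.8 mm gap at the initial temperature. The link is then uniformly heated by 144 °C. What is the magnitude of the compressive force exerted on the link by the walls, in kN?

P ≈ 0 kN

If the wall were absent the link would grow by αΔT L = 11.3×10⁻⁶ × 144 × 1700 = 2.766 mm.
Since δ_free = 2.77 mm is less than the 4.8 mm gap, the link never touches the wall. No axial force develops.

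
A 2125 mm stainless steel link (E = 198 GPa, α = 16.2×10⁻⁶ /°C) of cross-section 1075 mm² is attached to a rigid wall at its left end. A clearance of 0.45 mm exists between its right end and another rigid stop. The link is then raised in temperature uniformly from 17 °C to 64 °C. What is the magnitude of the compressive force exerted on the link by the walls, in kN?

P ≈ 117 kN

Unrestrained expansion: δ_free = αΔT L = 16.2×10⁻⁶ × 47 × 2125 = 1.618 mm.
The gap closes (δ_free > 0.45 mm) and the wall then resists a further 1.618 − 0.45 = 1.168 mm of expansion.
That suppressed elongation corresponds to σ = E·Δ/L = 198×10³ × 1.168/2125 = 108.8 MPa.
P = σA = 108.8 × 1075 = 117 kN.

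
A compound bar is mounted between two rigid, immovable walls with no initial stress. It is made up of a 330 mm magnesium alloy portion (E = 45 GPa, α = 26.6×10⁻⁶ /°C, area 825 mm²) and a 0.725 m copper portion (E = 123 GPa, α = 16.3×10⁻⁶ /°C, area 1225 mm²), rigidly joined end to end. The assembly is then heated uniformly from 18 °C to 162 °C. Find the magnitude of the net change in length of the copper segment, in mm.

|ΔL| ≈ 0.66 mm

With the walls removed the bar would change length by δ_free = Σ αᵢΔT Lᵢ = 26.6×10⁻⁶×144×330 + 16.3×10⁻⁶×144×725 = 2.966 mm.
Since the ends are fixed, an axial force P builds up, equal in every segment, with P · Σ Lᵢ/(AᵢEᵢ) = δ_free.
The series flexibility is Σ Lᵢ/(AᵢEᵢ) = 330/(825×45×10³) + 725/(1225×123×10³) = 1.37×10⁻⁵ mm/N.
P = 2.966 / 1.37×10⁻⁵ = 216500 N = 216.5 kN, compressive.
For the copper segment, free thermal change = 16.3×10⁻⁶×144×725 = 1.702 mm and elastic change from P = 216500×725/(1225×123×10³) = 1.042 mm; these oppose, so the net change is 0.66 mm (segment lengthens).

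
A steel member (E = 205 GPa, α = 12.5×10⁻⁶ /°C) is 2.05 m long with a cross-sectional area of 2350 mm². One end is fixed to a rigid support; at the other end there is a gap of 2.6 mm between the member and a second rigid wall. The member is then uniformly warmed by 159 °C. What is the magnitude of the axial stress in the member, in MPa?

If the wall were absent the member would grow by αΔT L = 12.5×10⁻⁶ × 159 × 2050 = 4.074 mm.
This exceeds the 2.6 mm gap, so the wall pushes back. The portion of expansion that must be recovered elastically is δ_free − gap = 4.074 − 2.6 = 1.474 mm.
So σ = E(δ_free − g)/L = 205×10³ × 1.474/2050 = 147.4 MPa.

σ ≈ 147 MPa (compressive)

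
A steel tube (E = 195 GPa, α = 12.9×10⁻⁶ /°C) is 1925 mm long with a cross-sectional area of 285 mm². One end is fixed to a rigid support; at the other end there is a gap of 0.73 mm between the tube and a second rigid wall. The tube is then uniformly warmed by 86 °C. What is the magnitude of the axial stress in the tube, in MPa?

If the wall were absent the tube would grow by αΔT L = 12.9×10⁻⁶ × 86 × 1925 = 2.136 mm.
This exceeds the 0.73 mm gap, so the wall pushes back. The portion of expansion that must be recovered elastically is δ_free − gap = 2.136 − 0.73 = 1.406 mm.
That suppressed elongation corresponds to σ = E·Δ/L = 195×10³ × 1.406/1925 = 142.4 MPa.

σ ≈ 142 MPa (compressive)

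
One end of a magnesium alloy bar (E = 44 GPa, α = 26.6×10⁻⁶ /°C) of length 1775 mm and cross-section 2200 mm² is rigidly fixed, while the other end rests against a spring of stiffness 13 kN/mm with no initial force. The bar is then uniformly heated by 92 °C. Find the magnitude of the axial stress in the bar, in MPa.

σ ≈ 20.7 MPa (compressive)

If the spring were absent the bar would lengthen by αΔT L = 26.6×10⁻⁶ × 92 × 1775 = 4.344 mm.
Let P be the compressive force at the spring. The bar shortens elastically by PL/(AE) and the spring compresses by P/k; together these equal δ_free.
So P = δ_free / [L/(AE) + 1/k] = 4.344 / [ 1775/(2200×44×10³) + 1/(13×10³) ].
P = 4.344 / 9.526×10⁻⁵ = 45600 N.
σ = P/A = 45600/2200 = 20.73 MPa.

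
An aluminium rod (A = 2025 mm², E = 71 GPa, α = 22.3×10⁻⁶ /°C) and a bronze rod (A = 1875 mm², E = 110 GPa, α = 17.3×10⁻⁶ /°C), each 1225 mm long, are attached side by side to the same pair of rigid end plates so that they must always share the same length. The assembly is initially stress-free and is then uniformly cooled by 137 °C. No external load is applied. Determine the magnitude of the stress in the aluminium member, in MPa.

σ ≈ 28.7 MPa (tensile)

Both members must finish at the same length. With the larger α, the aluminium tends to over-contract; the plates restrain it, putting the aluminium in tension and the bronze in compression. With no external load the two internal forces are equal and opposite, magnitude P.
Setting the final lengths equal and cancelling L: (α₁ − α₂)ΔT = P/(A₁E₁) + P/(A₂E₂).
|α₁ − α₂|·ΔT = 5×10⁻⁶ × 137 = 0.000685.
1/(A₁E₁) + 1/(A₂E₂) = 1/(2025×71×10³) + 1/(1875×110×10³) = 1.18×10⁻⁸ N⁻¹.
P = 0.000685 / 1.18×10⁻⁸ = 58030 N = 58.03 kN.
σ_{aluminium} = P/A₁ = 58030/2025 = 28.66 MPa, tensile.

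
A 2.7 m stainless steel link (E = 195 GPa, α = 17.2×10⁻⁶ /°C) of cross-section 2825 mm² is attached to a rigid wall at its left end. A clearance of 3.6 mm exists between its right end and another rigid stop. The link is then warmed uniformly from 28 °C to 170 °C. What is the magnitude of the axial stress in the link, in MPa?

Unrestrained expansion: δ_free = αΔT L = 17.2×10⁻⁶ × 142 × 2700 = 6.594 mm.
After closing the 3.6 mm clearance, 6.594 − 3.6 = 2.994 mm of expansion remains to be suppressed by the wall.
That suppressed elongation corresponds to σ = E·Δ/L = 195×10³ × 2.994/2700 = 216.3 MPa.

σ ≈ 216 MPa (compressive)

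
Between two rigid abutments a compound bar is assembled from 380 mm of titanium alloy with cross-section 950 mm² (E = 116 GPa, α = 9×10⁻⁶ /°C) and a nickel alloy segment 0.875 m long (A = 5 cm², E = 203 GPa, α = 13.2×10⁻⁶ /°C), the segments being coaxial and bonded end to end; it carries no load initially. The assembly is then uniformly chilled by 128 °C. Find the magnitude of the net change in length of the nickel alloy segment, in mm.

|ΔL| ≈ 0.11 mm

If the supports were absent, the total length change would be Σ αᵢΔT Lᵢ = 9×10⁻⁶×128×380 + 13.2×10⁻⁶×128×875 = 1.916 mm.
Since the ends are fixed, an axial force P builds up, equal in every segment, with P · Σ Lᵢ/(AᵢEᵢ) = δ_free.
The series flexibility is Σ Lᵢ/(AᵢEᵢ) = 380/(950×116×10³) + 875/(500×203×10³) = 1.207×10⁻⁵ mm/N.
So P = 1.916 / 1.207×10⁻⁵ = 158.8 kN, tensile.
For the nickel alloy segment, free thermal change = 13.2×10⁻⁶×128×875 = 1.478 mm and elastic change from P = 158800×875/(500×203×10³) = 1.369 mm; these oppose, so the net change is 0.11 mm (segment shortens).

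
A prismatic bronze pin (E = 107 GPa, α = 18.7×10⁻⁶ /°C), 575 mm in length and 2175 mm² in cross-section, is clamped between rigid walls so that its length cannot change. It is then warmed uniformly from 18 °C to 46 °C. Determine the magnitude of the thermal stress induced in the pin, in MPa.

σ ≈ 56 MPa (compressive)

Because both ends are immovable the net strain is zero, and the suppressed thermal strain is αΔT = 18.7×10⁻⁶ × 28 = 523.6×10⁻⁶.
Hence σ = E·αΔT = 107×10³ × 523.6×10⁻⁶ = 56.03 MPa, compressive.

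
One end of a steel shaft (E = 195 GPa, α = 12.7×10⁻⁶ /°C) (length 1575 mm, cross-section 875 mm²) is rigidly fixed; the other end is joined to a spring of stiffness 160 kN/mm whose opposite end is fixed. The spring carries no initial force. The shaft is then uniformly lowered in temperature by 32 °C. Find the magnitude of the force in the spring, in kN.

P ≈ 41.3 kN

The unrestrained thermal change is αΔT L = 12.7×10⁻⁶ × 32 × 1575 = 0.6401 mm.
Let P be the tensile force in the spring. The shaft extends elastically by PL/(AE) and the spring stretches by P/k; together these equal δ_free.
So P = δ_free / [L/(AE) + 1/k] = 0.6401 / [ 1575/(875×195×10³) + 1/(160×10³) ].
P = 0.6401 / 1.548×10⁻⁵ = 41350 N.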